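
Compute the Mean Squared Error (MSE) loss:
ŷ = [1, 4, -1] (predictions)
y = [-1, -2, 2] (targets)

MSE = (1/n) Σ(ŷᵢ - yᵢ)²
MSE = 16.33

MSE = (1/3)((1--1)² + (4--2)² + (-1-2)²) = (1/3)(4 + 36 + 9) = 16.33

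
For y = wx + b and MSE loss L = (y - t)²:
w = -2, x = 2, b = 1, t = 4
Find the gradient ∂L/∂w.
∂L/∂w = -28

y = wx + b = (-2)(2) + 1 = -3
∂L/∂y = 2(y - t) = 2(-3 - 4) = -14
∂y/∂w = x = 2
∂L/∂w = ∂L/∂y · ∂y/∂w = -14 × 2 = -28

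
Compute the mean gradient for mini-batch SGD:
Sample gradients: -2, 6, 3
Average gradient = 2.333

Average = (1/3)(-2 + 6 + 3) = 7/3 = 2.333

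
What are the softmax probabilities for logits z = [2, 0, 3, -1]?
p = [0.2562, 0.0347, 0.6964, 0.0128]

exp(z) = [7.389, 1, 20.09, 0.3679]
Sum = 28.84
p = [0.2562, 0.0347, 0.6964, 0.0128]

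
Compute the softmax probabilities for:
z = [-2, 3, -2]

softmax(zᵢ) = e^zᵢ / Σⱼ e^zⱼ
p = [0.0066, 0.9867, 0.0066]

exp(z) = [0.1353, 20.09, 0.1353]
Sum = 20.36
p = [0.0066, 0.9867, 0.0066]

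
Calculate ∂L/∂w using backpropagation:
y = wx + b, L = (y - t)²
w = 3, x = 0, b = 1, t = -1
∂L/∂w = 0

y = wx + b = (3)(0) + 1 = 1
∂L/∂y = 2(y - t) = 2(1 - -1) = 4
∂y/∂w = x = 0
∂L/∂w = ∂L/∂y · ∂y/∂w = 4 × 0 = 0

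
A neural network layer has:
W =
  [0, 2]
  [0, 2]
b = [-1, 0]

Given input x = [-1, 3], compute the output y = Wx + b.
y = [5, 6]

Wx = [0×-1 + 2×3, 0×-1 + 2×3]
   = [6, 6]
y = Wx + b = [6 + -1, 6 + 0] = [5, 6]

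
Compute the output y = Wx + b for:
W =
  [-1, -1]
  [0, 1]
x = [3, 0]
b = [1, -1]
y = [-2, -1]

Wx = [-1×3 + -1×0, 0×3 + 1×0]
   = [-3, 0]
y = Wx + b = [-3 + 1, 0 + -1] = [-2, -1]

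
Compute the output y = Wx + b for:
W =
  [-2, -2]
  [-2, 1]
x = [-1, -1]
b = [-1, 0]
y = [3, 1]

Wx = [-2×-1 + -2×-1, -2×-1 + 1×-1]
   = [4, 1]
y = Wx + b = [4 + -1, 1 + 0] = [3, 1]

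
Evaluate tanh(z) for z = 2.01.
0.9647

tanh(2.01) = (e^(2.01) - e^(-2.01))/(e^(2.01) + e^(-2.01)) = 0.9647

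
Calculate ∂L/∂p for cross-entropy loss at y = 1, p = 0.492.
∂L/∂p = -2.033

∂L/∂p = -y/p + (1-y)/(1-p) = -1/0.492 + 0 = -2.033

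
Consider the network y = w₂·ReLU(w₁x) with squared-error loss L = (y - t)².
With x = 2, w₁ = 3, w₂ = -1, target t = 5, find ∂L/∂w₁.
∂L/∂w₁ = 44

Forward pass:
z = w₁x = 3×2 = 6
h = ReLU(6) = 6
y = w₂h = -1×6 = -6

Backward pass:
∂L/∂y = 2(y - t) = 2(-6 - 5) = -22
∂y/∂h = w₂ = -1
∂h/∂z = 1 (ReLU derivative)
∂z/∂w₁ = x = 2

∂L/∂w₁ = -22 × -1 × 1 × 2 = 44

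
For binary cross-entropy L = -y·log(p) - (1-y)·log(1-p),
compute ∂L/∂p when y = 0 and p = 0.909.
∂L/∂p = 10.99

∂L/∂p = -y/p + (1-y)/(1-p) = 0 + 1/0.091 = 10.99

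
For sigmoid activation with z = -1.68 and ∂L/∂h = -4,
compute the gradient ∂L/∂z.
∂L/∂z = -0.5297

σ(-1.68) = 0.1571
σ'(-1.68) = σ(-1.68)(1 - σ(-1.68)) = 0.1571 × 0.8429 = 0.1324
∂L/∂z = ∂L/∂h · σ'(z) = -4 × 0.1324 = -0.5297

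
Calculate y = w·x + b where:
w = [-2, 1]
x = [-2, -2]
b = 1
y = 3

y = (-2)(-2) + (1)(-2) + 1 = 3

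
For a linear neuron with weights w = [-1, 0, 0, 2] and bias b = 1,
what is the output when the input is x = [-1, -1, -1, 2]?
y = 6

y = (-1)(-1) + (0)(-1) + (0)(-1) + (2)(2) + 1 = 6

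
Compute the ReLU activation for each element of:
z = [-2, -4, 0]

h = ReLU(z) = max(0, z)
h = [0, 0, 0]

ReLU applied element-wise: max(0,-2)=0, max(0,-4)=0, max(0,0)=0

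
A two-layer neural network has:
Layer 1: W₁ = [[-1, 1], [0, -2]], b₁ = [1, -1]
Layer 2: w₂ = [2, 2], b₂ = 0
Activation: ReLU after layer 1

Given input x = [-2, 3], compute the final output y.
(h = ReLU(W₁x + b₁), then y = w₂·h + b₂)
y = 12

Layer 1 pre-activation: z₁ = [6, -7]
After ReLU: h = [6, 0]
Layer 2 output: y = 2×6 + 2×0 + 0 = 12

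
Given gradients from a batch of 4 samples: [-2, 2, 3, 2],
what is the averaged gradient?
Average gradient = 1.25

Average = (1/4)(-2 + 2 + 3 + 2) = 5/4 = 1.25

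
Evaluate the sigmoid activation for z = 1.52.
0.8205

sigmoid(1.52) = 1/(1 + e^(-1.52)) = 1/(1 + 0.2187) = 0.8205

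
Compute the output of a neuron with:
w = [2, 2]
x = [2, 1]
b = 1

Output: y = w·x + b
y = 7

y = (2)(2) + (2)(1) + 1 = 7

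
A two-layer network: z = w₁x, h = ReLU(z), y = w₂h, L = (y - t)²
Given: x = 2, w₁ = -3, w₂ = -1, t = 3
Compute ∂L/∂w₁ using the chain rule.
∂L/∂w₁ = 0

Forward pass:
z = w₁x = -3×2 = -6
h = ReLU(-6) = 0
y = w₂h = -1×0 = 0

Backward pass:
∂L/∂y = 2(y - t) = 2(0 - 3) = -6
∂y/∂h = w₂ = -1
∂h/∂z = 0 (ReLU derivative)
∂z/∂w₁ = x = 2

∂L/∂w₁ = -6 × -1 × 0 × 2 = 0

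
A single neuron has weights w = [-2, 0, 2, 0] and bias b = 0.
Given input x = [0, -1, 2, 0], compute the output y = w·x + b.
y = 4

y = (-2)(0) + (0)(-1) + (2)(2) + (0)(0) + 0 = 4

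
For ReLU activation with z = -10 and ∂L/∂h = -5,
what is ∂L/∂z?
∂L/∂z = 0

h = ReLU(-10) = 0
Since z < 0: ∂h/∂z = 0
∂L/∂z = ∂L/∂h · ∂h/∂z = -5 × 0 = 0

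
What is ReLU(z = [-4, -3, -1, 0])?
h = [0, 0, 0, 0]

ReLU applied element-wise: max(0,-4)=0, max(0,-3)=0, max(0,-1)=0, max(0,0)=0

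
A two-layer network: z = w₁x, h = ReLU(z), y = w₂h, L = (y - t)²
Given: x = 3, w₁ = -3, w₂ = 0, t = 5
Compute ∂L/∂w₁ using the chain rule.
∂L/∂w₁ = 0

Forward pass:
z = w₁x = -3×3 = -9
h = ReLU(-9) = 0
y = w₂h = 0×0 = 0

Backward pass:
∂L/∂y = 2(y - t) = 2(0 - 5) = -10
∂y/∂h = w₂ = 0
∂h/∂z = 0 (ReLU derivative)
∂z/∂w₁ = x = 3

∂L/∂w₁ = -10 × 0 × 0 × 3 = 0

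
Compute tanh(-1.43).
-0.8917

tanh(-1.43) = (e^(-1.43) - e^(1.43))/(e^(-1.43) + e^(1.43)) = -0.8917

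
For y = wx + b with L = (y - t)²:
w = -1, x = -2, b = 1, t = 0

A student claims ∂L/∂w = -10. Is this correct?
Incorrect

y = (-1)(-2) + 1 = 3
∂L/∂y = 2(y - t) = 2(3 - 0) = 6
∂y/∂w = x = -2
∂L/∂w = 6 × -2 = -12

Claimed value: -10
Incorrect: The correct gradient is -12.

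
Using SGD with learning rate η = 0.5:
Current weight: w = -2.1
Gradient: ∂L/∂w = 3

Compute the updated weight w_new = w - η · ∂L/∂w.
w_new = -3.6

w_new = w - η·∂L/∂w = -2.1 - 0.5×(3) = -2.1 - (1.5) = -3.6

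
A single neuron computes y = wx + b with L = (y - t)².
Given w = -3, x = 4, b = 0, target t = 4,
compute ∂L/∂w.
∂L/∂w = -128

y = wx + b = (-3)(4) + 0 = -12
∂L/∂y = 2(y - t) = 2(-12 - 4) = -32
∂y/∂w = x = 4
∂L/∂w = ∂L/∂y · ∂y/∂w = -32 × 4 = -128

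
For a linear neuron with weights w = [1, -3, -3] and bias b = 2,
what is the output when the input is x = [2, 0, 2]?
y = -2

y = (1)(2) + (-3)(0) + (-3)(2) + 2 = -2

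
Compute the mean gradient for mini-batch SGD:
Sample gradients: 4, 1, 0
Average gradient = 1.667

Average = (1/3)(4 + 1 + 0) = 5/3 = 1.667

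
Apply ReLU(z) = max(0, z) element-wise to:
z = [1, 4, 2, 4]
h = [1, 4, 2, 4]

ReLU applied element-wise: max(0,1)=1, max(0,4)=4, max(0,2)=2, max(0,4)=4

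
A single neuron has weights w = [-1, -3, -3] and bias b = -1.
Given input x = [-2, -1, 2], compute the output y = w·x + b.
y = -2

y = (-1)(-2) + (-3)(-1) + (-3)(2) + -1 = -2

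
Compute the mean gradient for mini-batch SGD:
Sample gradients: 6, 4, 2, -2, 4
Average gradient = 2.8

Average = (1/5)(6 + 4 + 2 + -2 + 4) = 14/5 = 2.8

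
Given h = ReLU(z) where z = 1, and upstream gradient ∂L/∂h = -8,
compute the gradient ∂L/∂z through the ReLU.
∂L/∂z = -8

h = ReLU(1) = 1
Since z > 0: ∂h/∂z = 1
∂L/∂z = ∂L/∂h · ∂h/∂z = -8 × 1 = -8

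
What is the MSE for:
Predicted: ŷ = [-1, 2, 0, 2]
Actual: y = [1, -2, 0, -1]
MSE = 7.25

MSE = (1/4)((-1-1)² + (2--2)² + (0-0)² + (2--1)²) = (1/4)(4 + 16 + 0 + 9) = 7.25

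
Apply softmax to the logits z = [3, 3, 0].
p = [0.4879, 0.4879, 0.0243]

exp(z) = [20.09, 20.09, 1]
Sum = 41.17
p = [0.4879, 0.4879, 0.0243]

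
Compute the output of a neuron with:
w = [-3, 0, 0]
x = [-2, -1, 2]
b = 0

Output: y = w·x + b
y = 6

y = (-3)(-2) + (0)(-1) + (0)(2) + 0 = 6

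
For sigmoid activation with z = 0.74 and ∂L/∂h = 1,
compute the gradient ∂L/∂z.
∂L/∂z = 0.2187

σ(0.74) = 0.677
σ'(0.74) = σ(0.74)(1 - σ(0.74)) = 0.677 × 0.323 = 0.2187
∂L/∂z = ∂L/∂h · σ'(z) = 1 × 0.2187 = 0.2187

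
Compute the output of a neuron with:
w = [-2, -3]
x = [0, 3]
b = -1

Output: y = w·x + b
y = -10

y = (-2)(0) + (-3)(3) + -1 = -10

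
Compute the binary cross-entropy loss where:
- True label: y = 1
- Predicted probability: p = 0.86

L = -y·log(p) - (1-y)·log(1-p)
L = 0.1508

L = -1·log(0.86) - 0·log(0.14) = -log(0.86) = 0.1508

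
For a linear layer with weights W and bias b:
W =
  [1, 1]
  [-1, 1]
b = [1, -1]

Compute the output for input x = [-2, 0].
y = [-1, 1]

Wx = [1×-2 + 1×0, -1×-2 + 1×0]
   = [-2, 2]
y = Wx + b = [-2 + 1, 2 + -1] = [-1, 1]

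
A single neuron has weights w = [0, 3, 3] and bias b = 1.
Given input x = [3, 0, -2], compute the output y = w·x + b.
y = -5

y = (0)(3) + (3)(0) + (3)(-2) + 1 = -5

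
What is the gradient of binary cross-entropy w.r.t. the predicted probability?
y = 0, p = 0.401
∂L/∂p = 1.669

∂L/∂p = -y/p + (1-y)/(1-p) = 0 + 1/0.599 = 1.669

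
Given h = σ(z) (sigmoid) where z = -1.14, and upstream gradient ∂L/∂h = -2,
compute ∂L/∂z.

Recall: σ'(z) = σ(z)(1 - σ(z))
∂L/∂z = -0.3672

σ(-1.14) = 0.2423
σ'(-1.14) = σ(-1.14)(1 - σ(-1.14)) = 0.2423 × 0.7577 = 0.1836
∂L/∂z = ∂L/∂h · σ'(z) = -2 × 0.1836 = -0.3672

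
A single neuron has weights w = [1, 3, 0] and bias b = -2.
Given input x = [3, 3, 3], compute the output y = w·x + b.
y = 10

y = (1)(3) + (3)(3) + (0)(3) + -2 = 10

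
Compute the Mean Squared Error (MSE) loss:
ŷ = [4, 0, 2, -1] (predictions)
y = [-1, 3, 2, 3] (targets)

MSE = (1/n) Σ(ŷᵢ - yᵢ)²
MSE = 12.5

MSE = (1/4)((4--1)² + (0-3)² + (2-2)² + (-1-3)²) = (1/4)(25 + 9 + 0 + 16) = 12.5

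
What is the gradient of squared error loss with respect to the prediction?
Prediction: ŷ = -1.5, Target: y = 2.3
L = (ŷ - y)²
∂L/∂ŷ = -7.6

∂L/∂ŷ = 2(ŷ - y) = 2(-1.5 - 2.3) = 2(-3.8) = -7.6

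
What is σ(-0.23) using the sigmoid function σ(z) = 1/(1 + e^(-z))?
0.4428

sigmoid(-0.23) = 1/(1 + e^(0.23)) = 1/(1 + 1.259) = 0.4428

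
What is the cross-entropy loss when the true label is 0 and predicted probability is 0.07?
L = 0.07257

L = -0·log(0.07) - 1·log(0.93) = -log(0.93) = 0.07257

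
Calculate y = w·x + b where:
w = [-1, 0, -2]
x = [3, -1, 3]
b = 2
y = -7

y = (-1)(3) + (0)(-1) + (-2)(3) + 2 = -7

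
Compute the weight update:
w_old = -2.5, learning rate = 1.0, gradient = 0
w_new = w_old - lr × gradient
w_new = -2.5

w_new = w - η·∂L/∂w = -2.5 - 1.0×(0) = -2.5 - (0) = -2.5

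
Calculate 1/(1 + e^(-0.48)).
0.6177

sigmoid(0.48) = 1/(1 + e^(-0.48)) = 1/(1 + 0.6188) = 0.6177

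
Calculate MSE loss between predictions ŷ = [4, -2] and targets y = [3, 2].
MSE = 8.5

MSE = (1/2)((4-3)² + (-2-2)²) = (1/2)(1 + 16) = 8.5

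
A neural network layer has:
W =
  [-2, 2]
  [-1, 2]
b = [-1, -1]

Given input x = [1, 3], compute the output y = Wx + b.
y = [3, 4]

Wx = [-2×1 + 2×3, -1×1 + 2×3]
   = [4, 5]
y = Wx + b = [4 + -1, 5 + -1] = [3, 4]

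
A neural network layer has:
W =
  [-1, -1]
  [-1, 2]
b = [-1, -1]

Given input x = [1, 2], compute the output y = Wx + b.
y = [-4, 2]

Wx = [-1×1 + -1×2, -1×1 + 2×2]
   = [-3, 3]
y = Wx + b = [-3 + -1, 3 + -1] = [-4, 2]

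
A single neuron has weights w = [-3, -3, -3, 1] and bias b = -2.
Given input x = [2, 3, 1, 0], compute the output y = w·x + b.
y = -20

y = (-3)(2) + (-3)(3) + (-3)(1) + (1)(0) + -2 = -20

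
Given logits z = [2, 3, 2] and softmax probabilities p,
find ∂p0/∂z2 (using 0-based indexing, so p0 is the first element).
∂p0/∂z2 = -0.04492

p = softmax(z) = [0.2119, 0.5761, 0.2119]
p0 = 0.2119, p2 = 0.2119

∂p0/∂z2 = -p0 × p2 = -0.2119 × 0.2119 = -0.04492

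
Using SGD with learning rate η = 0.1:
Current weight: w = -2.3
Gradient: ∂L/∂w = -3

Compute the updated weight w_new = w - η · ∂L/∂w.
w_new = -2

w_new = w - η·∂L/∂w = -2.3 - 0.1×(-3) = -2.3 - (-0.3) = -2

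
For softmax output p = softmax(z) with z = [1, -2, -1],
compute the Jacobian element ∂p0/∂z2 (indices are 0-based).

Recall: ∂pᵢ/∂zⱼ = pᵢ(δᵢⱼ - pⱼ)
∂p0/∂z2 = -0.09636

p = softmax(z) = [0.8438, 0.04201, 0.1142]
p0 = 0.8438, p2 = 0.1142

∂p0/∂z2 = -p0 × p2 = -0.8438 × 0.1142 = -0.09636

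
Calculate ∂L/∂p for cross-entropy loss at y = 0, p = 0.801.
∂L/∂p = 5.025

∂L/∂p = -y/p + (1-y)/(1-p) = 0 + 1/0.199 = 5.025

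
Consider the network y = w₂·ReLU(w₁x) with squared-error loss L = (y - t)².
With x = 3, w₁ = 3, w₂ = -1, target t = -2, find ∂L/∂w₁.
∂L/∂w₁ = 42

Forward pass:
z = w₁x = 3×3 = 9
h = ReLU(9) = 9
y = w₂h = -1×9 = -9

Backward pass:
∂L/∂y = 2(y - t) = 2(-9 - -2) = -14
∂y/∂h = w₂ = -1
∂h/∂z = 1 (ReLU derivative)
∂z/∂w₁ = x = 3

∂L/∂w₁ = -14 × -1 × 1 × 3 = 42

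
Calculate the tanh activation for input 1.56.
0.9154

tanh(1.56) = (e^(1.56) - e^(-1.56))/(e^(1.56) + e^(-1.56)) = 0.9154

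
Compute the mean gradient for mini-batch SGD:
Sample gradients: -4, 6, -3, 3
Average gradient = 0.5

Average = (1/4)(-4 + 6 + -3 + 3) = 2/4 = 0.5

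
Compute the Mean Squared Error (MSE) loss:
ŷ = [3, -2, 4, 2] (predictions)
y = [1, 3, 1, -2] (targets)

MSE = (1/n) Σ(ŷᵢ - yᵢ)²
MSE = 13.5

MSE = (1/4)((3-1)² + (-2-3)² + (4-1)² + (2--2)²) = (1/4)(4 + 25 + 9 + 16) = 13.5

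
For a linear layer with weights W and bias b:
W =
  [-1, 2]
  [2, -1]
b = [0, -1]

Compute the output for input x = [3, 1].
y = [-1, 4]

Wx = [-1×3 + 2×1, 2×3 + -1×1]
   = [-1, 5]
y = Wx + b = [-1 + 0, 5 + -1] = [-1, 4]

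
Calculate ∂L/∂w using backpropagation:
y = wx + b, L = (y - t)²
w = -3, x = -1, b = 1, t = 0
∂L/∂w = -8

y = wx + b = (-3)(-1) + 1 = 4
∂L/∂y = 2(y - t) = 2(4 - 0) = 8
∂y/∂w = x = -1
∂L/∂w = ∂L/∂y · ∂y/∂w = 8 × -1 = -8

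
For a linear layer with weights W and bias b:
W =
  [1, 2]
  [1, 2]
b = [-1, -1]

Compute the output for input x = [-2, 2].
y = [1, 1]

Wx = [1×-2 + 2×2, 1×-2 + 2×2]
   = [2, 2]
y = Wx + b = [2 + -1, 2 + -1] = [1, 1]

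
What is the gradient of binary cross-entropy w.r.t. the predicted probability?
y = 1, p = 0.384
∂L/∂p = -2.604

∂L/∂p = -y/p + (1-y)/(1-p) = -1/0.384 + 0 = -2.604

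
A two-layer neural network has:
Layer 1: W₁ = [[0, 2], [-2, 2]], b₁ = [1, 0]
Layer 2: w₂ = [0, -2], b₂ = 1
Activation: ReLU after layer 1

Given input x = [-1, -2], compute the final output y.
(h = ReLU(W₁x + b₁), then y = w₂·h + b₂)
y = 1

Layer 1 pre-activation: z₁ = [-3, -2]
After ReLU: h = [0, 0]
Layer 2 output: y = 0×0 + -2×0 + 1 = 1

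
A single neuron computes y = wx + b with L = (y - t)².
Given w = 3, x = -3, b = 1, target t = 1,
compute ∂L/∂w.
∂L/∂w = 54

y = wx + b = (3)(-3) + 1 = -8
∂L/∂y = 2(y - t) = 2(-8 - 1) = -18
∂y/∂w = x = -3
∂L/∂w = ∂L/∂y · ∂y/∂w = -18 × -3 = 54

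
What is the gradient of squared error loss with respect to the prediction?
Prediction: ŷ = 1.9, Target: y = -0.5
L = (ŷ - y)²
∂L/∂ŷ = 4.8

∂L/∂ŷ = 2(ŷ - y) = 2(1.9 - -0.5) = 2(2.4) = 4.8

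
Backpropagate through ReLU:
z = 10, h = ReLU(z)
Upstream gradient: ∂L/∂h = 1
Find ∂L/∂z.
∂L/∂z = 1

h = ReLU(10) = 10
Since z > 0: ∂h/∂z = 1
∂L/∂z = ∂L/∂h · ∂h/∂z = 1 × 1 = 1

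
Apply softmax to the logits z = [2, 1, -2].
p = [0.7214, 0.2654, 0.0132]

exp(z) = [7.389, 2.718, 0.1353]
Sum = 10.24
p = [0.7214, 0.2654, 0.0132]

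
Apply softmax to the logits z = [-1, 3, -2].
p = [0.0179, 0.9756, 0.0066]

exp(z) = [0.3679, 20.09, 0.1353]
Sum = 20.59
p = [0.0179, 0.9756, 0.0066]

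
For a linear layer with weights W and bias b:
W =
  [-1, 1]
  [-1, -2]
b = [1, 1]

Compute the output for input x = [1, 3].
y = [3, -6]

Wx = [-1×1 + 1×3, -1×1 + -2×3]
   = [2, -7]
y = Wx + b = [2 + 1, -7 + 1] = [3, -6]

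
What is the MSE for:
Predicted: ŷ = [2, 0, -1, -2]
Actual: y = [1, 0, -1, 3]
MSE = 6.5

MSE = (1/4)((2-1)² + (0-0)² + (-1--1)² + (-2-3)²) = (1/4)(1 + 0 + 0 + 25) = 6.5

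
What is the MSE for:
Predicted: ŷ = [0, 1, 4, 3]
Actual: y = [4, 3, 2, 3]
MSE = 6

MSE = (1/4)((0-4)² + (1-3)² + (4-2)² + (3-3)²) = (1/4)(16 + 4 + 4 + 0) = 6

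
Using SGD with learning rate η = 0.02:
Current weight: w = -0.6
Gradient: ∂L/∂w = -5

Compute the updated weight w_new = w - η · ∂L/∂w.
w_new = -0.5

w_new = w - η·∂L/∂w = -0.6 - 0.02×(-5) = -0.6 - (-0.1) = -0.5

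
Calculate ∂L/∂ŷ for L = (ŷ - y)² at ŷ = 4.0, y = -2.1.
∂L/∂ŷ = 12.2

∂L/∂ŷ = 2(ŷ - y) = 2(4.0 - -2.1) = 2(6.1) = 12.2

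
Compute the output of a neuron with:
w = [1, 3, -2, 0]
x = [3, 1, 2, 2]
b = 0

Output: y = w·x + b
y = 2

y = (1)(3) + (3)(1) + (-2)(2) + (0)(2) + 0 = 2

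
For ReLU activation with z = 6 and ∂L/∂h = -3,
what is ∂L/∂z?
∂L/∂z = -3

h = ReLU(6) = 6
Since z > 0: ∂h/∂z = 1
∂L/∂z = ∂L/∂h · ∂h/∂z = -3 × 1 = -3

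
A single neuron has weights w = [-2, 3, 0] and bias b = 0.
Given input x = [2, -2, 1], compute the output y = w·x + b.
y = -10

y = (-2)(2) + (3)(-2) + (0)(1) + 0 = -10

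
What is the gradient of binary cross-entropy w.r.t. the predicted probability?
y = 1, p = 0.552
∂L/∂p = -1.812

∂L/∂p = -y/p + (1-y)/(1-p) = -1/0.552 + 0 = -1.812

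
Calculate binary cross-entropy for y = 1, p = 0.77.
L = 0.2614

L = -1·log(0.77) - 0·log(0.23) = -log(0.77) = 0.2614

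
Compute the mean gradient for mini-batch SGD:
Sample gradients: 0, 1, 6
Average gradient = 2.333

Average = (1/3)(0 + 1 + 6) = 7/3 = 2.333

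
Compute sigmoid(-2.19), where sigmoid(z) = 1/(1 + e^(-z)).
0.1007

sigmoid(-2.19) = 1/(1 + e^(2.19)) = 1/(1 + 8.935) = 0.1007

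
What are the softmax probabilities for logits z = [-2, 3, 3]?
p = [0.0034, 0.4983, 0.4983]

exp(z) = [0.1353, 20.09, 20.09]
Sum = 40.31
p = [0.0034, 0.4983, 0.4983]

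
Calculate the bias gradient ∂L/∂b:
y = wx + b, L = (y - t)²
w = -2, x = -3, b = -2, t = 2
∂L/∂b = 4

y = wx + b = (-2)(-3) + -2 = 4
∂L/∂y = 2(y - t) = 2(4 - 2) = 4
∂y/∂b = 1
∂L/∂b = ∂L/∂y · ∂y/∂b = 4 × 1 = 4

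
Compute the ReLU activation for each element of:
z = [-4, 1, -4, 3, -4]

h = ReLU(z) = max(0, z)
h = [0, 1, 0, 3, 0]

ReLU applied element-wise: max(0,-4)=0, max(0,1)=1, max(0,-4)=0, max(0,3)=3, max(0,-4)=0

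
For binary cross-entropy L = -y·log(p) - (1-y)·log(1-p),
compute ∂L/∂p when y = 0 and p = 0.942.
∂L/∂p = 17.24

∂L/∂p = -y/p + (1-y)/(1-p) = 0 + 1/0.058 = 17.24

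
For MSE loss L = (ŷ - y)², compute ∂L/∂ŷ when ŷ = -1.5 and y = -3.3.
∂L/∂ŷ = 3.6

∂L/∂ŷ = 2(ŷ - y) = 2(-1.5 - -3.3) = 2(1.8) = 3.6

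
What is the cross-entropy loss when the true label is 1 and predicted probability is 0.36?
L = 1.022

L = -1·log(0.36) - 0·log(0.64) = -log(0.36) = 1.022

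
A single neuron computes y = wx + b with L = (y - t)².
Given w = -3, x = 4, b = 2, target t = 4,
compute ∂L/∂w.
∂L/∂w = -112

y = wx + b = (-3)(4) + 2 = -10
∂L/∂y = 2(y - t) = 2(-10 - 4) = -28
∂y/∂w = x = 4
∂L/∂w = ∂L/∂y · ∂y/∂w = -28 × 4 = -112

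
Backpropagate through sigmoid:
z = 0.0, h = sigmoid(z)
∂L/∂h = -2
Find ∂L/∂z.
∂L/∂z = -0.5

σ(0.0) = 0.5
σ'(0.0) = σ(0.0)(1 - σ(0.0)) = 0.5 × 0.5 = 0.25
∂L/∂z = ∂L/∂h · σ'(z) = -2 × 0.25 = -0.5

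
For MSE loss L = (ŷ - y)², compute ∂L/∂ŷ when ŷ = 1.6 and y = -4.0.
∂L/∂ŷ = 11.2

∂L/∂ŷ = 2(ŷ - y) = 2(1.6 - -4.0) = 2(5.6) = 11.2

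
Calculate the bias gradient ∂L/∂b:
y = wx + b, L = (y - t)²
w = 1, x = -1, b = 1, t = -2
∂L/∂b = 4

y = wx + b = (1)(-1) + 1 = 0
∂L/∂y = 2(y - t) = 2(0 - -2) = 4
∂y/∂b = 1
∂L/∂b = ∂L/∂y · ∂y/∂b = 4 × 1 = 4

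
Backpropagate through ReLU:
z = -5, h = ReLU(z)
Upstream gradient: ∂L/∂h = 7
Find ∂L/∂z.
∂L/∂z = 0

h = ReLU(-5) = 0
Since z < 0: ∂h/∂z = 0
∂L/∂z = ∂L/∂h · ∂h/∂z = 7 × 0 = 0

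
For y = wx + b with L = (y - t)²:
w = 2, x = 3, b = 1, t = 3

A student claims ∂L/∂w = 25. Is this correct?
Incorrect

y = (2)(3) + 1 = 7
∂L/∂y = 2(y - t) = 2(7 - 3) = 8
∂y/∂w = x = 3
∂L/∂w = 8 × 3 = 24

Claimed value: 25
Incorrect: The correct gradient is 24.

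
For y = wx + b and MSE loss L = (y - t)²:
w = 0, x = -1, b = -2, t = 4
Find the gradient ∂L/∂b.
∂L/∂b = -12

y = wx + b = (0)(-1) + -2 = -2
∂L/∂y = 2(y - t) = 2(-2 - 4) = -12
∂y/∂b = 1
∂L/∂b = ∂L/∂y · ∂y/∂b = -12 × 1 = -12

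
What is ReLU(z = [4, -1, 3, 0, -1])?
h = [4, 0, 3, 0, 0]

ReLU applied element-wise: max(0,4)=4, max(0,-1)=0, max(0,3)=3, max(0,0)=0, max(0,-1)=0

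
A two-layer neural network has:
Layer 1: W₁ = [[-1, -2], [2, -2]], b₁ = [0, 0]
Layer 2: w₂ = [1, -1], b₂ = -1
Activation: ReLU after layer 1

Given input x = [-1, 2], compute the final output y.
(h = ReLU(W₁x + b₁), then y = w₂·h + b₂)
y = -1

Layer 1 pre-activation: z₁ = [-3, -6]
After ReLU: h = [0, 0]
Layer 2 output: y = 1×0 + -1×0 + -1 = -1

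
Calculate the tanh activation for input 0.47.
0.4382

tanh(0.47) = (e^(0.47) - e^(-0.47))/(e^(0.47) + e^(-0.47)) = 0.4382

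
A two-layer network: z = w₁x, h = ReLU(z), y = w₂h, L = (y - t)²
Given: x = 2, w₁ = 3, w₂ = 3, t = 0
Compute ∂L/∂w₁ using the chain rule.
∂L/∂w₁ = 216

Forward pass:
z = w₁x = 3×2 = 6
h = ReLU(6) = 6
y = w₂h = 3×6 = 18

Backward pass:
∂L/∂y = 2(y - t) = 2(18 - 0) = 36
∂y/∂h = w₂ = 3
∂h/∂z = 1 (ReLU derivative)
∂z/∂w₁ = x = 2

∂L/∂w₁ = 36 × 3 × 1 × 2 = 216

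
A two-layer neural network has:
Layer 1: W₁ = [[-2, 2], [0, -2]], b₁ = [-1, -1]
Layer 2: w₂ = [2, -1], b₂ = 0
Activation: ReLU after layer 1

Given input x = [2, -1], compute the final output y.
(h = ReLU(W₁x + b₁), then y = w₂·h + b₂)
y = -1

Layer 1 pre-activation: z₁ = [-7, 1]
After ReLU: h = [0, 1]
Layer 2 output: y = 2×0 + -1×1 + 0 = -1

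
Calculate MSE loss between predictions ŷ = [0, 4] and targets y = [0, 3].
MSE = 0.5

MSE = (1/2)((0-0)² + (4-3)²) = (1/2)(0 + 1) = 0.5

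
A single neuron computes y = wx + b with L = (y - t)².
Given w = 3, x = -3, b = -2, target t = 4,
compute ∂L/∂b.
∂L/∂b = -30

y = wx + b = (3)(-3) + -2 = -11
∂L/∂y = 2(y - t) = 2(-11 - 4) = -30
∂y/∂b = 1
∂L/∂b = ∂L/∂y · ∂y/∂b = -30 × 1 = -30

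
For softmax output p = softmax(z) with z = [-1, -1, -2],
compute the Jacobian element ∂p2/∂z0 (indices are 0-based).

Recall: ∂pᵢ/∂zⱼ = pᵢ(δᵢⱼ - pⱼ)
∂p2/∂z0 = -0.06561

p = softmax(z) = [0.4223, 0.4223, 0.1554]
p2 = 0.1554, p0 = 0.4223

∂p2/∂z0 = -p2 × p0 = -0.1554 × 0.4223 = -0.06561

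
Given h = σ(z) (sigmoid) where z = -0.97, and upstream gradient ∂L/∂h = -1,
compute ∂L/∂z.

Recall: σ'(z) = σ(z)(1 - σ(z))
∂L/∂z = -0.1993

σ(-0.97) = 0.2749
σ'(-0.97) = σ(-0.97)(1 - σ(-0.97)) = 0.2749 × 0.7251 = 0.1993
∂L/∂z = ∂L/∂h · σ'(z) = -1 × 0.1993 = -0.1993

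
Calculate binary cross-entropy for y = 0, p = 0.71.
L = 1.238

L = -0·log(0.71) - 1·log(0.29) = -log(0.29) = 1.238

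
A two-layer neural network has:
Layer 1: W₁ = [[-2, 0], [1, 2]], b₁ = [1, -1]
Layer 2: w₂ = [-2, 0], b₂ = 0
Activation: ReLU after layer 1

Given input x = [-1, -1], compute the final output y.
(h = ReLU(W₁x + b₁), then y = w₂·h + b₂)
y = -6

Layer 1 pre-activation: z₁ = [3, -4]
After ReLU: h = [3, 0]
Layer 2 output: y = -2×3 + 0×0 + 0 = -6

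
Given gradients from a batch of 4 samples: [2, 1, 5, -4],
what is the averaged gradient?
Average gradient = 1

Average = (1/4)(2 + 1 + 5 + -4) = 4/4 = 1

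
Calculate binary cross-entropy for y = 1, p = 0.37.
L = 0.9943

L = -1·log(0.37) - 0·log(0.63) = -log(0.37) = 0.9943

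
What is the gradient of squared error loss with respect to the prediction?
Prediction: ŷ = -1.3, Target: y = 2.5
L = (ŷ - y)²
∂L/∂ŷ = -7.6

∂L/∂ŷ = 2(ŷ - y) = 2(-1.3 - 2.5) = 2(-3.8) = -7.6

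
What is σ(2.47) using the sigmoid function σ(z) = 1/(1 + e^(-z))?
0.922

sigmoid(2.47) = 1/(1 + e^(-2.47)) = 1/(1 + 0.08458) = 0.922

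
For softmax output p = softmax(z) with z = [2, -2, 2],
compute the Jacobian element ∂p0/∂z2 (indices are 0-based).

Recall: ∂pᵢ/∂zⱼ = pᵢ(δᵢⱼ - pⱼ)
∂p0/∂z2 = -0.2455

p = softmax(z) = [0.4955, 0.009075, 0.4955]
p0 = 0.4955, p2 = 0.4955

∂p0/∂z2 = -p0 × p2 = -0.4955 × 0.4955 = -0.2455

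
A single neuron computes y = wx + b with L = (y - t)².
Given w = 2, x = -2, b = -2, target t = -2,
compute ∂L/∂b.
∂L/∂b = -8

y = wx + b = (2)(-2) + -2 = -6
∂L/∂y = 2(y - t) = 2(-6 - -2) = -8
∂y/∂b = 1
∂L/∂b = ∂L/∂y · ∂y/∂b = -8 × 1 = -8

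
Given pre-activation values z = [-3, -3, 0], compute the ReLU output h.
h = [0, 0, 0]

ReLU applied element-wise: max(0,-3)=0, max(0,-3)=0, max(0,0)=0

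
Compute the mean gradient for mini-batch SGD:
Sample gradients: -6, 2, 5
Average gradient = 0.3333

Average = (1/3)(-6 + 2 + 5) = 1/3 = 0.3333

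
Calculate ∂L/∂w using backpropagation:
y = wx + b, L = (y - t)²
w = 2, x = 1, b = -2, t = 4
∂L/∂w = -8

y = wx + b = (2)(1) + -2 = 0
∂L/∂y = 2(y - t) = 2(0 - 4) = -8
∂y/∂w = x = 1
∂L/∂w = ∂L/∂y · ∂y/∂w = -8 × 1 = -8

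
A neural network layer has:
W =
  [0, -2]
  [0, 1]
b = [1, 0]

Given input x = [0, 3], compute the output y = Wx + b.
y = [-5, 3]

Wx = [0×0 + -2×3, 0×0 + 1×3]
   = [-6, 3]
y = Wx + b = [-6 + 1, 3 + 0] = [-5, 3]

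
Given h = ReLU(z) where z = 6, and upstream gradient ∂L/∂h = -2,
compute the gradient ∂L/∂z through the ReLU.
∂L/∂z = -2

h = ReLU(6) = 6
Since z > 0: ∂h/∂z = 1
∂L/∂z = ∂L/∂h · ∂h/∂z = -2 × 1 = -2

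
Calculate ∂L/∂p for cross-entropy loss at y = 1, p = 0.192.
∂L/∂p = -5.208

∂L/∂p = -y/p + (1-y)/(1-p) = -1/0.192 + 0 = -5.208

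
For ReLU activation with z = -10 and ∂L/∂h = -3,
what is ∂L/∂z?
∂L/∂z = 0

h = ReLU(-10) = 0
Since z < 0: ∂h/∂z = 0
∂L/∂z = ∂L/∂h · ∂h/∂z = -3 × 0 = 0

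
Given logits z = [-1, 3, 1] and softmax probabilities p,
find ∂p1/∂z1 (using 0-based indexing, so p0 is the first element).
∂p1/∂z1 = 0.1154

p = softmax(z) = [0.01588, 0.8668, 0.1173]
p1 = 0.8668

∂p1/∂z1 = p1(1 - p1) = 0.8668 × (1 - 0.8668) = 0.1154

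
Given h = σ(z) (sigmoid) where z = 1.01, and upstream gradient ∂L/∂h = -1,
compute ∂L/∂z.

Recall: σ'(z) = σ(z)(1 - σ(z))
∂L/∂z = -0.1957

σ(1.01) = 0.733
σ'(1.01) = σ(1.01)(1 - σ(1.01)) = 0.733 × 0.267 = 0.1957
∂L/∂z = ∂L/∂h · σ'(z) = -1 × 0.1957 = -0.1957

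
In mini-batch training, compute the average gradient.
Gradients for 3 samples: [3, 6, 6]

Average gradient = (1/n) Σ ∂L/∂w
Average gradient = 5

Average = (1/3)(3 + 6 + 6) = 15/3 = 5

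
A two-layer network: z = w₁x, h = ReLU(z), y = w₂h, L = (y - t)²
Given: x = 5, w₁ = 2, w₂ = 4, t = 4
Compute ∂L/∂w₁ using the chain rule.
∂L/∂w₁ = 1440

Forward pass:
z = w₁x = 2×5 = 10
h = ReLU(10) = 10
y = w₂h = 4×10 = 40

Backward pass:
∂L/∂y = 2(y - t) = 2(40 - 4) = 72
∂y/∂h = w₂ = 4
∂h/∂z = 1 (ReLU derivative)
∂z/∂w₁ = x = 5

∂L/∂w₁ = 72 × 4 × 1 × 5 = 1440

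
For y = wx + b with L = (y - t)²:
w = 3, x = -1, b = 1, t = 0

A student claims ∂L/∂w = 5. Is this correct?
Incorrect

y = (3)(-1) + 1 = -2
∂L/∂y = 2(y - t) = 2(-2 - 0) = -4
∂y/∂w = x = -1
∂L/∂w = -4 × -1 = 4

Claimed value: 5
Incorrect: The correct gradient is 4.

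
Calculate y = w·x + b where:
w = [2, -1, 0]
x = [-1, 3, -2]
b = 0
y = -5

y = (2)(-1) + (-1)(3) + (0)(-2) + 0 = -5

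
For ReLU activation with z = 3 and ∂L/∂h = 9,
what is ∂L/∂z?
∂L/∂z = 9

h = ReLU(3) = 3
Since z > 0: ∂h/∂z = 1
∂L/∂z = ∂L/∂h · ∂h/∂z = 9 × 1 = 9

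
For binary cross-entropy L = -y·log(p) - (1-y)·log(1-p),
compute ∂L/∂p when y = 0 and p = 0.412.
∂L/∂p = 1.701

∂L/∂p = -y/p + (1-y)/(1-p) = 0 + 1/0.588 = 1.701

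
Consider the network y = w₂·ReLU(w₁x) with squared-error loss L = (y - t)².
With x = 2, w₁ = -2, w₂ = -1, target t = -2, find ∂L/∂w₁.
∂L/∂w₁ = 0

Forward pass:
z = w₁x = -2×2 = -4
h = ReLU(-4) = 0
y = w₂h = -1×0 = 0

Backward pass:
∂L/∂y = 2(y - t) = 2(0 - -2) = 4
∂y/∂h = w₂ = -1
∂h/∂z = 0 (ReLU derivative)
∂z/∂w₁ = x = 2

∂L/∂w₁ = 4 × -1 × 0 × 2 = 0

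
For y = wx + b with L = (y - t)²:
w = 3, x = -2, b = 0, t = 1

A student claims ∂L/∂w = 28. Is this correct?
Correct

y = (3)(-2) + 0 = -6
∂L/∂y = 2(y - t) = 2(-6 - 1) = -14
∂y/∂w = x = -2
∂L/∂w = -14 × -2 = 28

Claimed value: 28
Correct: The correct gradient is 28.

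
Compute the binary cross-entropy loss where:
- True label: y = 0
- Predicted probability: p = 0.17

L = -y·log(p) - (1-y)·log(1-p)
L = 0.1863

L = -0·log(0.17) - 1·log(0.83) = -log(0.83) = 0.1863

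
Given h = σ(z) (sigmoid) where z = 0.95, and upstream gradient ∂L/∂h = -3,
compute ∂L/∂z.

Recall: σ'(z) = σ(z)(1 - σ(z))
∂L/∂z = -0.6033

σ(0.95) = 0.7211
σ'(0.95) = σ(0.95)(1 - σ(0.95)) = 0.7211 × 0.2789 = 0.2011
∂L/∂z = ∂L/∂h · σ'(z) = -3 × 0.2011 = -0.6033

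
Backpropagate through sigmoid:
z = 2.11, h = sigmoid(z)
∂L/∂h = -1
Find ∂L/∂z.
∂L/∂z = -0.09644

σ(2.11) = 0.8919
σ'(2.11) = σ(2.11)(1 - σ(2.11)) = 0.8919 × 0.1081 = 0.09644
∂L/∂z = ∂L/∂h · σ'(z) = -1 × 0.09644 = -0.09644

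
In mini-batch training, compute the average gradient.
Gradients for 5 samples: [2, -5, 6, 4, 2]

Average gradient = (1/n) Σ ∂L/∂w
Average gradient = 1.8

Average = (1/5)(2 + -5 + 6 + 4 + 2) = 9/5 = 1.8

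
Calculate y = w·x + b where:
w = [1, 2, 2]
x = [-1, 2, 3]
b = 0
y = 9

y = (1)(-1) + (2)(2) + (2)(3) + 0 = 9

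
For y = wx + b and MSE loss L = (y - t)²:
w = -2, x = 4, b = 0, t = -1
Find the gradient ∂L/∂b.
∂L/∂b = -14

y = wx + b = (-2)(4) + 0 = -8
∂L/∂y = 2(y - t) = 2(-8 - -1) = -14
∂y/∂b = 1
∂L/∂b = ∂L/∂y · ∂y/∂b = -14 × 1 = -14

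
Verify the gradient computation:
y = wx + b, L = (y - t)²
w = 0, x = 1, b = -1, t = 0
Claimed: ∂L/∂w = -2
Correct

y = (0)(1) + -1 = -1
∂L/∂y = 2(y - t) = 2(-1 - 0) = -2
∂y/∂w = x = 1
∂L/∂w = -2 × 1 = -2

Claimed value: -2
Correct: The correct gradient is -2.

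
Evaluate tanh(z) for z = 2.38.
0.983

tanh(2.38) = (e^(2.38) - e^(-2.38))/(e^(2.38) + e^(-2.38)) = 0.983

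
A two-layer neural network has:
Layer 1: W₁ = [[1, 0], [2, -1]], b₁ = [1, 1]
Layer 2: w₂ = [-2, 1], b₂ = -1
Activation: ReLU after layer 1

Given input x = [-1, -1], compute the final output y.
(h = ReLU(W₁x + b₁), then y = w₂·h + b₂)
y = -1

Layer 1 pre-activation: z₁ = [0, 0]
After ReLU: h = [0, 0]
Layer 2 output: y = -2×0 + 1×0 + -1 = -1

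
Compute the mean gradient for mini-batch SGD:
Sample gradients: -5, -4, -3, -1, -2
Average gradient = -3

Average = (1/5)(-5 + -4 + -3 + -1 + -2) = -15/5 = -3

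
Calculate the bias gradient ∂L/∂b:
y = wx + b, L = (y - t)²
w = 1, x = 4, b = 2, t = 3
∂L/∂b = 6

y = wx + b = (1)(4) + 2 = 6
∂L/∂y = 2(y - t) = 2(6 - 3) = 6
∂y/∂b = 1
∂L/∂b = ∂L/∂y · ∂y/∂b = 6 × 1 = 6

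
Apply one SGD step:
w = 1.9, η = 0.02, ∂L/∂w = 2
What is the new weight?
w_new = 1.86

w_new = w - η·∂L/∂w = 1.9 - 0.02×(2) = 1.9 - (0.04) = 1.86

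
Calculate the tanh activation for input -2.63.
-0.9897

tanh(-2.63) = (e^(-2.63) - e^(2.63))/(e^(-2.63) + e^(2.63)) = -0.9897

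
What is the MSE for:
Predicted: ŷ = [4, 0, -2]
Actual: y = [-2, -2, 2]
MSE = 18.67

MSE = (1/3)((4--2)² + (0--2)² + (-2-2)²) = (1/3)(36 + 4 + 16) = 18.67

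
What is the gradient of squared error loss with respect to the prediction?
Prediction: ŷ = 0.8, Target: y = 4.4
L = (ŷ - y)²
∂L/∂ŷ = -7.2

∂L/∂ŷ = 2(ŷ - y) = 2(0.8 - 4.4) = 2(-3.6) = -7.2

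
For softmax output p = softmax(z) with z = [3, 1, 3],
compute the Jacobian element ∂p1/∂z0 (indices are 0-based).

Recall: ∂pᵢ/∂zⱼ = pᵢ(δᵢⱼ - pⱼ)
∂p1/∂z0 = -0.02968

p = softmax(z) = [0.4683, 0.06338, 0.4683]
p1 = 0.06338, p0 = 0.4683

∂p1/∂z0 = -p1 × p0 = -0.06338 × 0.4683 = -0.02968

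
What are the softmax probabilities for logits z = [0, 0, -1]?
p = [0.4223, 0.4223, 0.1554]

exp(z) = [1, 1, 0.3679]
Sum = 2.368
p = [0.4223, 0.4223, 0.1554]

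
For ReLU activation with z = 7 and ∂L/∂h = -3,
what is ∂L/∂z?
∂L/∂z = -3

h = ReLU(7) = 7
Since z > 0: ∂h/∂z = 1
∂L/∂z = ∂L/∂h · ∂h/∂z = -3 × 1 = -3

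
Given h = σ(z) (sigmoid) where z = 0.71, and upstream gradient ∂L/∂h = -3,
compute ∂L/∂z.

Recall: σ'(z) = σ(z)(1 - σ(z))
∂L/∂z = -0.6629

σ(0.71) = 0.6704
σ'(0.71) = σ(0.71)(1 - σ(0.71)) = 0.6704 × 0.3296 = 0.221
∂L/∂z = ∂L/∂h · σ'(z) = -3 × 0.221 = -0.6629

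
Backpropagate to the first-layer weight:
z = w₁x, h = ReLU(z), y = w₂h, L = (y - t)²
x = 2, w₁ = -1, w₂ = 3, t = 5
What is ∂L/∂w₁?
∂L/∂w₁ = 0

Forward pass:
z = w₁x = -1×2 = -2
h = ReLU(-2) = 0
y = w₂h = 3×0 = 0

Backward pass:
∂L/∂y = 2(y - t) = 2(0 - 5) = -10
∂y/∂h = w₂ = 3
∂h/∂z = 0 (ReLU derivative)
∂z/∂w₁ = x = 2

∂L/∂w₁ = -10 × 3 × 0 × 2 = 0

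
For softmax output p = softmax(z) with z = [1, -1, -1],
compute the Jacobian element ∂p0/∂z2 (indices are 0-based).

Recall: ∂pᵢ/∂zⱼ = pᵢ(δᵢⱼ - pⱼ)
∂p0/∂z2 = -0.08382

p = softmax(z) = [0.787, 0.1065, 0.1065]
p0 = 0.787, p2 = 0.1065

∂p0/∂z2 = -p0 × p2 = -0.787 × 0.1065 = -0.08382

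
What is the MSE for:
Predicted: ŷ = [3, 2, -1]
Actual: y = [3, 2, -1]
MSE = 0

MSE = (1/3)((3-3)² + (2-2)² + (-1--1)²) = (1/3)(0 + 0 + 0) = 0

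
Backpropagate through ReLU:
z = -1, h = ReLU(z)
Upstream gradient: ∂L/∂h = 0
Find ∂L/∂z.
∂L/∂z = 0

h = ReLU(-1) = 0
Since z < 0: ∂h/∂z = 0
∂L/∂z = ∂L/∂h · ∂h/∂z = 0 × 0 = 0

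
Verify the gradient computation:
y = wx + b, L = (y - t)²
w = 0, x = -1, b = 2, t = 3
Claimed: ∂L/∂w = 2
Correct

y = (0)(-1) + 2 = 2
∂L/∂y = 2(y - t) = 2(2 - 3) = -2
∂y/∂w = x = -1
∂L/∂w = -2 × -1 = 2

Claimed value: 2
Correct: The correct gradient is 2.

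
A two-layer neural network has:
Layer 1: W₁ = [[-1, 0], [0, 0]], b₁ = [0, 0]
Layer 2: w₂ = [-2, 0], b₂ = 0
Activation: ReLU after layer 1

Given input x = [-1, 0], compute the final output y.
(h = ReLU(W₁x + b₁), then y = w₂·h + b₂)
y = -2

Layer 1 pre-activation: z₁ = [1, 0]
After ReLU: h = [1, 0]
Layer 2 output: y = -2×1 + 0×0 + 0 = -2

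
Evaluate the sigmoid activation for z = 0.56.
0.6365

sigmoid(0.56) = 1/(1 + e^(-0.56)) = 1/(1 + 0.5712) = 0.6365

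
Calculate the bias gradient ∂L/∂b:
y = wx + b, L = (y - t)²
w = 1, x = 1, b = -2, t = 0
∂L/∂b = -2

y = wx + b = (1)(1) + -2 = -1
∂L/∂y = 2(y - t) = 2(-1 - 0) = -2
∂y/∂b = 1
∂L/∂b = ∂L/∂y · ∂y/∂b = -2 × 1 = -2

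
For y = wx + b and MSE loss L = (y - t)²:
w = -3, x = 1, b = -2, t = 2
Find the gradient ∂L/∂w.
∂L/∂w = -14

y = wx + b = (-3)(1) + -2 = -5
∂L/∂y = 2(y - t) = 2(-5 - 2) = -14
∂y/∂w = x = 1
∂L/∂w = ∂L/∂y · ∂y/∂w = -14 × 1 = -14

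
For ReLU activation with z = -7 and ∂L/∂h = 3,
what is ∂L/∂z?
∂L/∂z = 0

h = ReLU(-7) = 0
Since z < 0: ∂h/∂z = 0
∂L/∂z = ∂L/∂h · ∂h/∂z = 3 × 0 = 0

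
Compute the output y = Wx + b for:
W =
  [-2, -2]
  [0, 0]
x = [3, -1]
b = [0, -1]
y = [-4, -1]

Wx = [-2×3 + -2×-1, 0×3 + 0×-1]
   = [-4, 0]
y = Wx + b = [-4 + 0, 0 + -1] = [-4, -1]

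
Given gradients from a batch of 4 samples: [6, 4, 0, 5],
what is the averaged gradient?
Average gradient = 3.75

Average = (1/4)(6 + 4 + 0 + 5) = 15/4 = 3.75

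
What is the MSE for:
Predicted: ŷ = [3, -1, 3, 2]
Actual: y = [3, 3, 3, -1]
MSE = 6.25

MSE = (1/4)((3-3)² + (-1-3)² + (3-3)² + (2--1)²) = (1/4)(0 + 16 + 0 + 9) = 6.25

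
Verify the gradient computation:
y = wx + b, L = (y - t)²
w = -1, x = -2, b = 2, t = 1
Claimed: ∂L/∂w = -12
Correct

y = (-1)(-2) + 2 = 4
∂L/∂y = 2(y - t) = 2(4 - 1) = 6
∂y/∂w = x = -2
∂L/∂w = 6 × -2 = -12

Claimed value: -12
Correct: The correct gradient is -12.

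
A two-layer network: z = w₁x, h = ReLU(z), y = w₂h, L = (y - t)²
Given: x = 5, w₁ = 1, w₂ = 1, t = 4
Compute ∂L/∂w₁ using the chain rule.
∂L/∂w₁ = 10

Forward pass:
z = w₁x = 1×5 = 5
h = ReLU(5) = 5
y = w₂h = 1×5 = 5

Backward pass:
∂L/∂y = 2(y - t) = 2(5 - 4) = 2
∂y/∂h = w₂ = 1
∂h/∂z = 1 (ReLU derivative)
∂z/∂w₁ = x = 5

∂L/∂w₁ = 2 × 1 × 1 × 5 = 10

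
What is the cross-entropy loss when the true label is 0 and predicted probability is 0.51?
L = 0.7133

L = -0·log(0.51) - 1·log(0.49) = -log(0.49) = 0.7133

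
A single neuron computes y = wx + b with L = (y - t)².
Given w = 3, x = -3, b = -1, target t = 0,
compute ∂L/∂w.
∂L/∂w = 60

y = wx + b = (3)(-3) + -1 = -10
∂L/∂y = 2(y - t) = 2(-10 - 0) = -20
∂y/∂w = x = -3
∂L/∂w = ∂L/∂y · ∂y/∂w = -20 × -3 = 60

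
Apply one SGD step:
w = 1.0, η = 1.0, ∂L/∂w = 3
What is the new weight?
w_new = -2

w_new = w - η·∂L/∂w = 1.0 - 1.0×(3) = 1.0 - (3) = -2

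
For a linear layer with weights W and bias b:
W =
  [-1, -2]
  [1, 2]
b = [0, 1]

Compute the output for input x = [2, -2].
y = [2, -1]

Wx = [-1×2 + -2×-2, 1×2 + 2×-2]
   = [2, -2]
y = Wx + b = [2 + 0, -2 + 1] = [2, -1]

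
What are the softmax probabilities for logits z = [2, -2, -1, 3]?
p = [0.2641, 0.0048, 0.0131, 0.7179]

exp(z) = [7.389, 0.1353, 0.3679, 20.09]
Sum = 27.98
p = [0.2641, 0.0048, 0.0131, 0.7179]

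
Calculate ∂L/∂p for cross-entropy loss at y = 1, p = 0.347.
∂L/∂p = -2.882

∂L/∂p = -y/p + (1-y)/(1-p) = -1/0.347 + 0 = -2.882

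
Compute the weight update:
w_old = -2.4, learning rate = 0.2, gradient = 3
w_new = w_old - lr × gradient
w_new = -3

w_new = w - η·∂L/∂w = -2.4 - 0.2×(3) = -2.4 - (0.6) = -3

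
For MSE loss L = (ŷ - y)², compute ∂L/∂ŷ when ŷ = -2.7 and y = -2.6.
∂L/∂ŷ = -0.2

∂L/∂ŷ = 2(ŷ - y) = 2(-2.7 - -2.6) = 2(-0.1) = -0.2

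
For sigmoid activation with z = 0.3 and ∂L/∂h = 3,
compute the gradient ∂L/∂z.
∂L/∂z = 0.7334

σ(0.3) = 0.5744
σ'(0.3) = σ(0.3)(1 - σ(0.3)) = 0.5744 × 0.4256 = 0.2445
∂L/∂z = ∂L/∂h · σ'(z) = 3 × 0.2445 = 0.7334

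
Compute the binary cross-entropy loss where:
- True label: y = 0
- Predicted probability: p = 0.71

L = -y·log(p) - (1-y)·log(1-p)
L = 1.238

L = -0·log(0.71) - 1·log(0.29) = -log(0.29) = 1.238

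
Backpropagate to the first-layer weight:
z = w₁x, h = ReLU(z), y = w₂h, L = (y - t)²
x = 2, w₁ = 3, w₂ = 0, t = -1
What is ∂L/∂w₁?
∂L/∂w₁ = 0

Forward pass:
z = w₁x = 3×2 = 6
h = ReLU(6) = 6
y = w₂h = 0×6 = 0

Backward pass:
∂L/∂y = 2(y - t) = 2(0 - -1) = 2
∂y/∂h = w₂ = 0
∂h/∂z = 1 (ReLU derivative)
∂z/∂w₁ = x = 2

∂L/∂w₁ = 2 × 0 × 1 × 2 = 0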